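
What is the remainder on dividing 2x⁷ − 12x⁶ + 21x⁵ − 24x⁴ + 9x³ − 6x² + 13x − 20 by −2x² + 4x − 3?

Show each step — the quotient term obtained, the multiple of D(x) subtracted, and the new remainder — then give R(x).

Step 1: lead(2x⁷ − 12x⁶ + 21x⁵ − 24x⁴ + 9x³ − 6x² + 13x − 20) ÷ lead(D) = 2x⁷ ÷ −2x² = −x⁵. Subtract (−x⁵)·D = 2x⁷ − 4x⁶ + 3x⁵. Remainder: −8x⁶ + 18x⁵ − 24x⁴ + 9x³ − 6x² + 13x − 20.
Step 2: lead(−8x⁶ + 18x⁵ − 24x⁴ + 9x³ − 6x² + 13x − 20) ÷ lead(D) = −8x⁶ ÷ −2x² = 4x⁴. Subtract (4x⁴)·D = −8x⁶ + 16x⁵ − 12x⁴. Remainder: 2x⁵ − 12x⁴ + 9x³ − 6x² + 13x − 20.
Step 3: lead(2x⁵ − 12x⁴ + 9x³ − 6x² + 13x − 20) ÷ lead(D) = 2x⁵ ÷ −2x² = −x³. Subtract (−x³)·D = 2x⁵ − 4x⁴ + 3x³. Remainder: −8x⁴ + 6x³ − 6x² + 13x − 20.
Step 4: lead(−8x⁴ + 6x³ − 6x² + 13x − 20) ÷ lead(D) = −8x⁴ ÷ −2x² = 4x². Subtract (4x²)·D = −8x⁴ + 16x³ − 12x². Remainder: −10x³ + 6x² + 13x − 20.
Step 5: lead(−10x³ + 6x² + 13x − 20) ÷ lead(D) = −10x³ ÷ −2x² = 5x. Subtract (5x)·D = −10x³ + 20x² − 15x. Remainder: −14x² + 28x − 20.
Step 6: lead(−14x² + 28x − 20) ÷ lead(D) = −14x² ÷ −2x² = 7. Subtract (7)·D = −14x² + 28x − 21. Remainder: 1.

R(x) = 1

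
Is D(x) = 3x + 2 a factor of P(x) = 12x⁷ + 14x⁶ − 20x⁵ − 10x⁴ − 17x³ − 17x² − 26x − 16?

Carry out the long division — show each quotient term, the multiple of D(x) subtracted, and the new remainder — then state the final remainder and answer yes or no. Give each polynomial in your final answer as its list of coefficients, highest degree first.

R = [0], so D(x) is a factor of P(x). yes

Step 1: lead(12x⁷ + 14x⁶ − 20x⁵ − 10x⁴ − 17x³ − 17x² − 26x − 16) ÷ lead(D) = 12x⁷ ÷ 3x = 4x⁶. Subtract (4x⁶)·D = 12x⁷ + 8x⁶. Remainder: 6x⁶ − 20x⁵ − 10x⁴ − 17x³ − 17x² − 26x − 16.
Step 2: lead(6x⁶ − 20x⁵ − 10x⁴ − 17x³ − 17x² − 26x − 16) ÷ lead(D) = 6x⁶ ÷ 3x = 2x⁵. Subtract (2x⁵)·D = 6x⁶ + 4x⁵. Remainder: −24x⁵ − 10x⁴ − 17x³ − 17x² − 26x − 16.
Step 3: lead(−24x⁵ − 10x⁴ − 17x³ − 17x² − 26x − 16) ÷ lead(D) = −24x⁵ ÷ 3x = −8x⁴. Subtract (−8x⁴)·D = −24x⁵ − 16x⁴. Remainder: 6x⁴ − 17x³ − 17x² − 26x − 16.
Step 4: lead(6x⁴ − 17x³ − 17x² − 26x − 16) ÷ lead(D) = 6x⁴ ÷ 3x = 2x³. Subtract (2x³)·D = 6x⁴ + 4x³. Remainder: −21x³ − 17x² − 26x − 16.
Step 5: lead(−21x³ − 17x² − 26x − 16) ÷ lead(D) = −21x³ ÷ 3x = −7x². Subtract (−7x²)·D = −21x³ − 14x². Remainder: −3x² − 26x − 16.
Step 6: lead(−3x² − 26x − 16) ÷ lead(D) = −3x² ÷ 3x = −x. Subtract (−x)·D = −3x² − 2x. Remainder: −24x − 16.
Step 7: lead(−24x − 16) ÷ lead(D) = −24x ÷ 3x = −8. Subtract (−8)·D = −24x − 16. Remainder: 0.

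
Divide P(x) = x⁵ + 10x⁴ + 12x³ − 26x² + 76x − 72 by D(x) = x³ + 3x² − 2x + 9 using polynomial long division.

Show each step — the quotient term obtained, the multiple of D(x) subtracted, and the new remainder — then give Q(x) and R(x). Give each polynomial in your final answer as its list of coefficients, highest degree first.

Step 1: lead(x⁵ + 10x⁴ + 12x³ − 26x² + 76x − 72) ÷ lead(D) = x⁵ ÷ x³ = x². Subtract (x²)·D = x⁵ + 3x⁴ − 2x³ + 9x². Remainder: 7x⁴ + 14x³ − 35x² + 76x − 72.
Step 2: lead(7x⁴ + 14x³ − 35x² + 76x − 72) ÷ lead(D) = 7x⁴ ÷ x³ = 7x. Subtract (7x)·D = 7x⁴ + 21x³ − 14x² + 63x. Remainder: −7x³ − 21x² + 13x − 72.
Step 3: lead(−7x³ − 21x² + 13x − 72) ÷ lead(D) = −7x³ ÷ x³ = −7. Subtract (−7)·D = −7x³ − 21x² + 14x − 63. Remainder: −x − 9.

Q = [1, 7, -7]; R = [-1, -9]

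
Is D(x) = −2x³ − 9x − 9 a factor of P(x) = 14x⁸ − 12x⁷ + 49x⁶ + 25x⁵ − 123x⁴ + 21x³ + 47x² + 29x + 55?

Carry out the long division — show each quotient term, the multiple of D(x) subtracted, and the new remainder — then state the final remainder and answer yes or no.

Step 1: lead(14x⁸ − 12x⁷ + 49x⁶ + 25x⁵ − 123x⁴ + 21x³ + 47x² + 29x + 55) ÷ lead(D) = 14x⁸ ÷ −2x³ = −7x⁵. Subtract (−7x⁵)·D = 14x⁸ + 63x⁶ + 63x⁵. Remainder: −12x⁷ − 14x⁶ − 38x⁵ − 123x⁴ + 21x³ + 47x² + 29x + 55.
Step 2: lead(−12x⁷ − 14x⁶ − 38x⁵ − 123x⁴ + 21x³ + 47x² + 29x + 55) ÷ lead(D) = −12x⁷ ÷ −2x³ = 6x⁴. Subtract (6x⁴)·D = −12x⁷ − 54x⁵ − 54x⁴. Remainder: −14x⁶ + 16x⁵ − 69x⁴ + 21x³ + 47x² + 29x + 55.
Step 3: lead(−14x⁶ + 16x⁵ − 69x⁴ + 21x³ + 47x² + 29x + 55) ÷ lead(D) = −14x⁶ ÷ −2x³ = 7x³. Subtract (7x³)·D = −14x⁶ − 63x⁴ − 63x³. Remainder: 16x⁵ − 6x⁴ + 84x³ + 47x² + 29x + 55.
Step 4: lead(16x⁵ − 6x⁴ + 84x³ + 47x² + 29x + 55) ÷ lead(D) = 16x⁵ ÷ −2x³ = −8x². Subtract (−8x²)·D = 16x⁵ + 72x³ + 72x². Remainder: −6x⁴ + 12x³ − 25x² + 29x + 55.
Step 5: lead(−6x⁴ + 12x³ − 25x² + 29x + 55) ÷ lead(D) = −6x⁴ ÷ −2x³ = 3x. Subtract (3x)·D = −6x⁴ − 27x² − 27x. Remainder: 12x³ + 2x² + 56x + 55.
Step 6: lead(12x³ + 2x² + 56x + 55) ÷ lead(D) = 12x³ ÷ −2x³ = −6. Subtract (−6)·D = 12x³ + 54x + 54. Remainder: 2x² + 2x + 1.

R(x) = 2x² + 2x + 1, so D(x) is not a factor of P(x). no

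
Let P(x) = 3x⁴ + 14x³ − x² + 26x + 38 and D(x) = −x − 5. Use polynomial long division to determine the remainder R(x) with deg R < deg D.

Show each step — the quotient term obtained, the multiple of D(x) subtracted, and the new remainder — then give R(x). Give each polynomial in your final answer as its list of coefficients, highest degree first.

R = [8]

Step 1: lead(3x⁴ + 14x³ − x² + 26x + 38) ÷ lead(D) = 3x⁴ ÷ −x = −3x³. Subtract (−3x³)·D = 3x⁴ + 15x³. Remainder: −x³ − x² + 26x + 38.
Step 2: lead(−x³ − x² + 26x + 38) ÷ lead(D) = −x³ ÷ −x = x². Subtract (x²)·D = −x³ − 5x². Remainder: 4x² + 26x + 38.
Step 3: lead(4x² + 26x + 38) ÷ lead(D) = 4x² ÷ −x = −4x. Subtract (−4x)·D = 4x² + 20x. Remainder: 6x + 38.
Step 4: lead(6x + 38) ÷ lead(D) = 6x ÷ −x = −6. Subtract (−6)·D = 6x + 30. Remainder: 8.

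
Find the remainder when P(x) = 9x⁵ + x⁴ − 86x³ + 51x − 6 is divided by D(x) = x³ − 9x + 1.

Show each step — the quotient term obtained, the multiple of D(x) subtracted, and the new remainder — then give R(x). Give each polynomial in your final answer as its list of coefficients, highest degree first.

R = [5, -1]

Step 1: lead(9x⁵ + x⁴ − 86x³ + 51x − 6) ÷ lead(D) = 9x⁵ ÷ x³ = 9x². Subtract (9x²)·D = 9x⁵ − 81x³ + 9x². Remainder: x⁴ − 5x³ − 9x² + 51x − 6.
Step 2: lead(x⁴ − 5x³ − 9x² + 51x − 6) ÷ lead(D) = x⁴ ÷ x³ = x. Subtract (x)·D = x⁴ − 9x² + x. Remainder: −5x³ + 50x − 6.
Step 3: lead(−5x³ + 50x − 6) ÷ lead(D) = −5x³ ÷ x³ = −5. Subtract (−5)·D = −5x³ + 45x − 5. Remainder: 5x − 1.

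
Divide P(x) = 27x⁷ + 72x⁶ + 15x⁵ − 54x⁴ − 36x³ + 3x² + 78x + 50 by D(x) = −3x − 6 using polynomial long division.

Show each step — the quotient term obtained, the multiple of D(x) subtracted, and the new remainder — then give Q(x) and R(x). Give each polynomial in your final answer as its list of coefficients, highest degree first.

Q = [-9, -6, 7, 4, 4, -9, -8]; R = [2]

Step 1: lead(27x⁷ + 72x⁶ + 15x⁵ − 54x⁴ − 36x³ + 3x² + 78x + 50) ÷ lead(D) = 27x⁷ ÷ −3x = −9x⁶. Subtract (−9x⁶)·D = 27x⁷ + 54x⁶. Remainder: 18x⁶ + 15x⁵ − 54x⁴ − 36x³ + 3x² + 78x + 50.
Step 2: lead(18x⁶ + 15x⁵ − 54x⁴ − 36x³ + 3x² + 78x + 50) ÷ lead(D) = 18x⁶ ÷ −3x = −6x⁵. Subtract (−6x⁵)·D = 18x⁶ + 36x⁵. Remainder: −21x⁵ − 54x⁴ − 36x³ + 3x² + 78x + 50.
Step 3: lead(−21x⁵ − 54x⁴ − 36x³ + 3x² + 78x + 50) ÷ lead(D) = −21x⁵ ÷ −3x = 7x⁴. Subtract (7x⁴)·D = −21x⁵ − 42x⁴. Remainder: −12x⁴ − 36x³ + 3x² + 78x + 50.
Step 4: lead(−12x⁴ − 36x³ + 3x² + 78x + 50) ÷ lead(D) = −12x⁴ ÷ −3x = 4x³. Subtract (4x³)·D = −12x⁴ − 24x³. Remainder: −12x³ + 3x² + 78x + 50.
Step 5: lead(−12x³ + 3x² + 78x + 50) ÷ lead(D) = −12x³ ÷ −3x = 4x². Subtract (4x²)·D = −12x³ − 24x². Remainder: 27x² + 78x + 50.
Step 6: lead(27x² + 78x + 50) ÷ lead(D) = 27x² ÷ −3x = −9x. Subtract (−9x)·D = 27x² + 54x. Remainder: 24x + 50.
Step 7: lead(24x + 50) ÷ lead(D) = 24x ÷ −3x = −8. Subtract (−8)·D = 24x + 48. Remainder: 2.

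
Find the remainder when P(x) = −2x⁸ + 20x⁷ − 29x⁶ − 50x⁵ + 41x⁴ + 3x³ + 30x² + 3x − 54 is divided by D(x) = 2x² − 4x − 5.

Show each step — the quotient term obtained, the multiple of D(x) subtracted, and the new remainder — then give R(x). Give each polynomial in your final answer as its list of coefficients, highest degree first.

Step 1: lead(−2x⁸ + 20x⁷ − 29x⁶ − 50x⁵ + 41x⁴ + 3x³ + 30x² + 3x − 54) ÷ lead(D) = −2x⁸ ÷ 2x² = −x⁶. Subtract (−x⁶)·D = −2x⁸ + 4x⁷ + 5x⁶. Remainder: 16x⁷ − 34x⁶ − 50x⁵ + 41x⁴ + 3x³ + 30x² + 3x − 54.
Step 2: lead(16x⁷ − 34x⁶ − 50x⁵ + 41x⁴ + 3x³ + 30x² + 3x − 54) ÷ lead(D) = 16x⁷ ÷ 2x² = 8x⁵. Subtract (8x⁵)·D = 16x⁷ − 32x⁶ − 40x⁵. Remainder: −2x⁶ − 10x⁵ + 41x⁴ + 3x³ + 30x² + 3x − 54.
Step 3: lead(−2x⁶ − 10x⁵ + 41x⁴ + 3x³ + 30x² + 3x − 54) ÷ lead(D) = −2x⁶ ÷ 2x² = −x⁴. Subtract (−x⁴)·D = −2x⁶ + 4x⁵ + 5x⁴. Remainder: −14x⁵ + 36x⁴ + 3x³ + 30x² + 3x − 54.
Step 4: lead(−14x⁵ + 36x⁴ + 3x³ + 30x² + 3x − 54) ÷ lead(D) = −14x⁵ ÷ 2x² = −7x³. Subtract (−7x³)·D = −14x⁵ + 28x⁴ + 35x³. Remainder: 8x⁴ − 32x³ + 30x² + 3x − 54.
Step 5: lead(8x⁴ − 32x³ + 30x² + 3x − 54) ÷ lead(D) = 8x⁴ ÷ 2x² = 4x². Subtract (4x²)·D = 8x⁴ − 16x³ − 20x². Remainder: −16x³ + 50x² + 3x − 54.
Step 6: lead(−16x³ + 50x² + 3x − 54) ÷ lead(D) = −16x³ ÷ 2x² = −8x. Subtract (−8x)·D = −16x³ + 32x² + 40x. Remainder: 18x² − 37x − 54.
Step 7: lead(18x² − 37x − 54) ÷ lead(D) = 18x² ÷ 2x² = 9. Subtract (9)·D = 18x² − 36x − 45. Remainder: −x − 9.

R = [-1, -9]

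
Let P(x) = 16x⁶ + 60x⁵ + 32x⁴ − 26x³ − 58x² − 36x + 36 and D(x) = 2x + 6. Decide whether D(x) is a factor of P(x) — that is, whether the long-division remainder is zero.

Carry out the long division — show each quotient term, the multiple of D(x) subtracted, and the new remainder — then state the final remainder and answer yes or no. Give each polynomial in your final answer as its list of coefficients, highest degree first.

R = [0], so D(x) is a factor of P(x). yes

Step 1: lead(16x⁶ + 60x⁵ + 32x⁴ − 26x³ − 58x² − 36x + 36) ÷ lead(D) = 16x⁶ ÷ 2x = 8x⁵. Subtract (8x⁵)·D = 16x⁶ + 48x⁵. Remainder: 12x⁵ + 32x⁴ − 26x³ − 58x² − 36x + 36.
Step 2: lead(12x⁵ + 32x⁴ − 26x³ − 58x² − 36x + 36) ÷ lead(D) = 12x⁵ ÷ 2x = 6x⁴. Subtract (6x⁴)·D = 12x⁵ + 36x⁴. Remainder: −4x⁴ − 26x³ − 58x² − 36x + 36.
Step 3: lead(−4x⁴ − 26x³ − 58x² − 36x + 36) ÷ lead(D) = −4x⁴ ÷ 2x = −2x³. Subtract (−2x³)·D = −4x⁴ − 12x³. Remainder: −14x³ − 58x² − 36x + 36.
Step 4: lead(−14x³ − 58x² − 36x + 36) ÷ lead(D) = −14x³ ÷ 2x = −7x². Subtract (−7x²)·D = −14x³ − 42x². Remainder: −16x² − 36x + 36.
Step 5: lead(−16x² − 36x + 36) ÷ lead(D) = −16x² ÷ 2x = −8x. Subtract (−8x)·D = −16x² − 48x. Remainder: 12x + 36.
Step 6: lead(12x + 36) ÷ lead(D) = 12x ÷ 2x = 6. Subtract (6)·D = 12x + 36. Remainder: 0.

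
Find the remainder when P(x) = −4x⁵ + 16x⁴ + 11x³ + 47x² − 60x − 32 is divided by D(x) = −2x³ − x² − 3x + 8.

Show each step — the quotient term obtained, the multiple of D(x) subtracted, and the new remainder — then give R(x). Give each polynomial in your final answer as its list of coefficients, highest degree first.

R = [0]

Step 1: lead(−4x⁵ + 16x⁴ + 11x³ + 47x² − 60x − 32) ÷ lead(D) = −4x⁵ ÷ −2x³ = 2x². Subtract (2x²)·D = −4x⁵ − 2x⁴ − 6x³ + 16x². Remainder: 18x⁴ + 17x³ + 31x² − 60x − 32.
Step 2: lead(18x⁴ + 17x³ + 31x² − 60x − 32) ÷ lead(D) = 18x⁴ ÷ −2x³ = −9x. Subtract (−9x)·D = 18x⁴ + 9x³ + 27x² − 72x. Remainder: 8x³ + 4x² + 12x − 32.
Step 3: lead(8x³ + 4x² + 12x − 32) ÷ lead(D) = 8x³ ÷ −2x³ = −4. Subtract (−4)·D = 8x³ + 4x² + 12x − 32. Remainder: 0.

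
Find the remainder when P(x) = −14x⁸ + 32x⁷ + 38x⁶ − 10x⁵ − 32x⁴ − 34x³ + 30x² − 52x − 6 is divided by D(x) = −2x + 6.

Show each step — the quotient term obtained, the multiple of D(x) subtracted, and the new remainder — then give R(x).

R(x) = 0

Step 1: lead(−14x⁸ + 32x⁷ + 38x⁶ − 10x⁵ − 32x⁴ − 34x³ + 30x² − 52x − 6) ÷ lead(D) = −14x⁸ ÷ −2x = 7x⁷. Subtract (7x⁷)·D = −14x⁸ + 42x⁷. Remainder: −10x⁷ + 38x⁶ − 10x⁵ − 32x⁴ − 34x³ + 30x² − 52x − 6.
Step 2: lead(−10x⁷ + 38x⁶ − 10x⁵ − 32x⁴ − 34x³ + 30x² − 52x − 6) ÷ lead(D) = −10x⁷ ÷ −2x = 5x⁶. Subtract (5x⁶)·D = −10x⁷ + 30x⁶. Remainder: 8x⁶ − 10x⁵ − 32x⁴ − 34x³ + 30x² − 52x − 6.
Step 3: lead(8x⁶ − 10x⁵ − 32x⁴ − 34x³ + 30x² − 52x − 6) ÷ lead(D) = 8x⁶ ÷ −2x = −4x⁵. Subtract (−4x⁵)·D = 8x⁶ − 24x⁵. Remainder: 14x⁵ − 32x⁴ − 34x³ + 30x² − 52x − 6.
Step 4: lead(14x⁵ − 32x⁴ − 34x³ + 30x² − 52x − 6) ÷ lead(D) = 14x⁵ ÷ −2x = −7x⁴. Subtract (−7x⁴)·D = 14x⁵ − 42x⁴. Remainder: 10x⁴ − 34x³ + 30x² − 52x − 6.
Step 5: lead(10x⁴ − 34x³ + 30x² − 52x − 6) ÷ lead(D) = 10x⁴ ÷ −2x = −5x³. Subtract (−5x³)·D = 10x⁴ − 30x³. Remainder: −4x³ + 30x² − 52x − 6.
Step 6: lead(−4x³ + 30x² − 52x − 6) ÷ lead(D) = −4x³ ÷ −2x = 2x². Subtract (2x²)·D = −4x³ + 12x². Remainder: 18x² − 52x − 6.
Step 7: lead(18x² − 52x − 6) ÷ lead(D) = 18x² ÷ −2x = −9x. Subtract (−9x)·D = 18x² − 54x. Remainder: 2x − 6.
Step 8: lead(2x − 6) ÷ lead(D) = 2x ÷ −2x = −1. Subtract (−1)·D = 2x − 6. Remainder: 0.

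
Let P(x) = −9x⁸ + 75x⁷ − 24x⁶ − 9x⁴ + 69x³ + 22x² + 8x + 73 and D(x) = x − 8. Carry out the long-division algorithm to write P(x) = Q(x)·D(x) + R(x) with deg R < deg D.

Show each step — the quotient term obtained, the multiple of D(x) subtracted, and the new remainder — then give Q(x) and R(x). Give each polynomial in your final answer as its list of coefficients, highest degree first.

Step 1: lead(−9x⁸ + 75x⁷ − 24x⁶ − 9x⁴ + 69x³ + 22x² + 8x + 73) ÷ lead(D) = −9x⁸ ÷ x = −9x⁷. Subtract (−9x⁷)·D = −9x⁸ + 72x⁷. Remainder: 3x⁷ − 24x⁶ − 9x⁴ + 69x³ + 22x² + 8x + 73.
Step 2: lead(3x⁷ − 24x⁶ − 9x⁴ + 69x³ + 22x² + 8x + 73) ÷ lead(D) = 3x⁷ ÷ x = 3x⁶. Subtract (3x⁶)·D = 3x⁷ − 24x⁶. Remainder: −9x⁴ + 69x³ + 22x² + 8x + 73.
Step 3: lead(−9x⁴ + 69x³ + 22x² + 8x + 73) ÷ lead(D) = −9x⁴ ÷ x = −9x³. Subtract (−9x³)·D = −9x⁴ + 72x³. Remainder: −3x³ + 22x² + 8x + 73.
Step 4: lead(−3x³ + 22x² + 8x + 73) ÷ lead(D) = −3x³ ÷ x = −3x². Subtract (−3x²)·D = −3x³ + 24x². Remainder: −2x² + 8x + 73.
Step 5: lead(−2x² + 8x + 73) ÷ lead(D) = −2x² ÷ x = −2x. Subtract (−2x)·D = −2x² + 16x. Remainder: −8x + 73.
Step 6: lead(−8x + 73) ÷ lead(D) = −8x ÷ x = −8. Subtract (−8)·D = −8x + 64. Remainder: 9.

Q = [-9, 3, 0, 0, -9, -3, -2, -8]; R = [9]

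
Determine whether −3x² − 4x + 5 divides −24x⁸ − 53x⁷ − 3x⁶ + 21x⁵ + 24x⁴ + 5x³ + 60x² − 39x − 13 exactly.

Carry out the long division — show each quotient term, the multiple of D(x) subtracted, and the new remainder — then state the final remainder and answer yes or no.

R(x) = −6x + 2, so D(x) is not a factor of P(x). no

Step 1: lead(−24x⁸ − 53x⁷ − 3x⁶ + 21x⁵ + 24x⁴ + 5x³ + 60x² − 39x − 13) ÷ lead(D) = −24x⁸ ÷ −3x² = 8x⁶. Subtract (8x⁶)·D = −24x⁸ − 32x⁷ + 40x⁶. Remainder: −21x⁷ − 43x⁶ + 21x⁵ + 24x⁴ + 5x³ + 60x² − 39x − 13.
Step 2: lead(−21x⁷ − 43x⁶ + 21x⁵ + 24x⁴ + 5x³ + 60x² − 39x − 13) ÷ lead(D) = −21x⁷ ÷ −3x² = 7x⁵. Subtract (7x⁵)·D = −21x⁷ − 28x⁶ + 35x⁵. Remainder: −15x⁶ − 14x⁵ + 24x⁴ + 5x³ + 60x² − 39x − 13.
Step 3: lead(−15x⁶ − 14x⁵ + 24x⁴ + 5x³ + 60x² − 39x − 13) ÷ lead(D) = −15x⁶ ÷ −3x² = 5x⁴. Subtract (5x⁴)·D = −15x⁶ − 20x⁵ + 25x⁴. Remainder: 6x⁵ − x⁴ + 5x³ + 60x² − 39x − 13.
Step 4: lead(6x⁵ − x⁴ + 5x³ + 60x² − 39x − 13) ÷ lead(D) = 6x⁵ ÷ −3x² = −2x³. Subtract (−2x³)·D = 6x⁵ + 8x⁴ − 10x³. Remainder: −9x⁴ + 15x³ + 60x² − 39x − 13.
Step 5: lead(−9x⁴ + 15x³ + 60x² − 39x − 13) ÷ lead(D) = −9x⁴ ÷ −3x² = 3x². Subtract (3x²)·D = −9x⁴ − 12x³ + 15x². Remainder: 27x³ + 45x² − 39x − 13.
Step 6: lead(27x³ + 45x² − 39x − 13) ÷ lead(D) = 27x³ ÷ −3x² = −9x. Subtract (−9x)·D = 27x³ + 36x² − 45x. Remainder: 9x² + 6x − 13.
Step 7: lead(9x² + 6x − 13) ÷ lead(D) = 9x² ÷ −3x² = −3. Subtract (−3)·D = 9x² + 12x − 15. Remainder: −6x + 2.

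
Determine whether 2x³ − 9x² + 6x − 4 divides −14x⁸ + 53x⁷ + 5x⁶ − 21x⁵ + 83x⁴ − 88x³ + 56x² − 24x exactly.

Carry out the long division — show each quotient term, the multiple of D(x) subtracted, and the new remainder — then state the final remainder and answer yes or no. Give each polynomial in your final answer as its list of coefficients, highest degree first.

R = [0], so D(x) is a factor of P(x). yes

Step 1: lead(−14x⁸ + 53x⁷ + 5x⁶ − 21x⁵ + 83x⁴ − 88x³ + 56x² − 24x) ÷ lead(D) = −14x⁸ ÷ 2x³ = −7x⁵. Subtract (−7x⁵)·D = −14x⁸ + 63x⁷ − 42x⁶ + 28x⁵. Remainder: −10x⁷ + 47x⁶ − 49x⁵ + 83x⁴ − 88x³ + 56x² − 24x.
Step 2: lead(−10x⁷ + 47x⁶ − 49x⁵ + 83x⁴ − 88x³ + 56x² − 24x) ÷ lead(D) = −10x⁷ ÷ 2x³ = −5x⁴. Subtract (−5x⁴)·D = −10x⁷ + 45x⁶ − 30x⁵ + 20x⁴. Remainder: 2x⁶ − 19x⁵ + 63x⁴ − 88x³ + 56x² − 24x.
Step 3: lead(2x⁶ − 19x⁵ + 63x⁴ − 88x³ + 56x² − 24x) ÷ lead(D) = 2x⁶ ÷ 2x³ = x³. Subtract (x³)·D = 2x⁶ − 9x⁵ + 6x⁴ − 4x³. Remainder: −10x⁵ + 57x⁴ − 84x³ + 56x² − 24x.
Step 4: lead(−10x⁵ + 57x⁴ − 84x³ + 56x² − 24x) ÷ lead(D) = −10x⁵ ÷ 2x³ = −5x². Subtract (−5x²)·D = −10x⁵ + 45x⁴ − 30x³ + 20x². Remainder: 12x⁴ − 54x³ + 36x² − 24x.
Step 5: lead(12x⁴ − 54x³ + 36x² − 24x) ÷ lead(D) = 12x⁴ ÷ 2x³ = 6x. Subtract (6x)·D = 12x⁴ − 54x³ + 36x² − 24x. Remainder: 0.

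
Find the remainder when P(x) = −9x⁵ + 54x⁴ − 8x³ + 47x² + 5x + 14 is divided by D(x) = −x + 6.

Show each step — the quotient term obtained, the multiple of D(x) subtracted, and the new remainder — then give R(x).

R(x) = 8

Step 1: lead(−9x⁵ + 54x⁴ − 8x³ + 47x² + 5x + 14) ÷ lead(D) = −9x⁵ ÷ −x = 9x⁴. Subtract (9x⁴)·D = −9x⁵ + 54x⁴. Remainder: −8x³ + 47x² + 5x + 14.
Step 2: lead(−8x³ + 47x² + 5x + 14) ÷ lead(D) = −8x³ ÷ −x = 8x². Subtract (8x²)·D = −8x³ + 48x². Remainder: −x² + 5x + 14.
Step 3: lead(−x² + 5x + 14) ÷ lead(D) = −x² ÷ −x = x. Subtract (x)·D = −x² + 6x. Remainder: −x + 14.
Step 4: lead(−x + 14) ÷ lead(D) = −x ÷ −x = 1. Subtract (1)·D = −x + 6. Remainder: 8.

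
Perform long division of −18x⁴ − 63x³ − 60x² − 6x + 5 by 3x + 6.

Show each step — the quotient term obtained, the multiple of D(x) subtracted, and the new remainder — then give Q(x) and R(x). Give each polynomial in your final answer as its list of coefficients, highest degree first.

Step 1: lead(−18x⁴ − 63x³ − 60x² − 6x + 5) ÷ lead(D) = −18x⁴ ÷ 3x = −6x³. Subtract (−6x³)·D = −18x⁴ − 36x³. Remainder: −27x³ − 60x² − 6x + 5.
Step 2: lead(−27x³ − 60x² − 6x + 5) ÷ lead(D) = −27x³ ÷ 3x = −9x². Subtract (−9x²)·D = −27x³ − 54x². Remainder: −6x² − 6x + 5.
Step 3: lead(−6x² − 6x + 5) ÷ lead(D) = −6x² ÷ 3x = −2x. Subtract (−2x)·D = −6x² − 12x. Remainder: 6x + 5.
Step 4: lead(6x + 5) ÷ lead(D) = 6x ÷ 3x = 2. Subtract (2)·D = 6x + 12. Remainder: −7.

Q = [-6, -9, -2, 2]; R = [-7]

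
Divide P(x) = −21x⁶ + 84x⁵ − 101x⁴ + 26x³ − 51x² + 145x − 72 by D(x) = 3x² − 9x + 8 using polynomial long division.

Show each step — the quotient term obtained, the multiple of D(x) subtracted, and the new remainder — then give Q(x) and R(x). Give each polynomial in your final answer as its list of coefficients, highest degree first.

Step 1: lead(−21x⁶ + 84x⁵ − 101x⁴ + 26x³ − 51x² + 145x − 72) ÷ lead(D) = −21x⁶ ÷ 3x² = −7x⁴. Subtract (−7x⁴)·D = −21x⁶ + 63x⁵ − 56x⁴. Remainder: 21x⁵ − 45x⁴ + 26x³ − 51x² + 145x − 72.
Step 2: lead(21x⁵ − 45x⁴ + 26x³ − 51x² + 145x − 72) ÷ lead(D) = 21x⁵ ÷ 3x² = 7x³. Subtract (7x³)·D = 21x⁵ − 63x⁴ + 56x³. Remainder: 18x⁴ − 30x³ − 51x² + 145x − 72.
Step 3: lead(18x⁴ − 30x³ − 51x² + 145x − 72) ÷ lead(D) = 18x⁴ ÷ 3x² = 6x². Subtract (6x²)·D = 18x⁴ − 54x³ + 48x². Remainder: 24x³ − 99x² + 145x − 72.
Step 4: lead(24x³ − 99x² + 145x − 72) ÷ lead(D) = 24x³ ÷ 3x² = 8x. Subtract (8x)·D = 24x³ − 72x² + 64x. Remainder: −27x² + 81x − 72.
Step 5: lead(−27x² + 81x − 72) ÷ lead(D) = −27x² ÷ 3x² = −9. Subtract (−9)·D = −27x² + 81x − 72. Remainder: 0.

Q = [-7, 7, 6, 8, -9]; R = [0]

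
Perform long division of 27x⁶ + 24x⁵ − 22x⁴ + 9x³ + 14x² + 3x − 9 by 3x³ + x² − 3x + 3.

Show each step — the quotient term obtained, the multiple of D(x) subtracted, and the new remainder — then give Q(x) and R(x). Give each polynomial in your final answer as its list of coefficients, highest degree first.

Q = [9, 5, 0, -1]; R = [-6]

Step 1: lead(27x⁶ + 24x⁵ − 22x⁴ + 9x³ + 14x² + 3x − 9) ÷ lead(D) = 27x⁶ ÷ 3x³ = 9x³. Subtract (9x³)·D = 27x⁶ + 9x⁵ − 27x⁴ + 27x³. Remainder: 15x⁵ + 5x⁴ − 18x³ + 14x² + 3x − 9.
Step 2: lead(15x⁵ + 5x⁴ − 18x³ + 14x² + 3x − 9) ÷ lead(D) = 15x⁵ ÷ 3x³ = 5x². Subtract (5x²)·D = 15x⁵ + 5x⁴ − 15x³ + 15x². Remainder: −3x³ − x² + 3x − 9.
Step 3: lead(−3x³ − x² + 3x − 9) ÷ lead(D) = −3x³ ÷ 3x³ = −1. Subtract (−1)·D = −3x³ − x² + 3x − 3. Remainder: −6.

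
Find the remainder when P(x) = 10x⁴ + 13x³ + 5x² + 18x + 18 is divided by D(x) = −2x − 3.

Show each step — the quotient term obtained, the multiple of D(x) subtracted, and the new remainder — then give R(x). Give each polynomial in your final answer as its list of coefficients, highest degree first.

R = [9]

Step 1: lead(10x⁴ + 13x³ + 5x² + 18x + 18) ÷ lead(D) = 10x⁴ ÷ −2x = −5x³. Subtract (−5x³)·D = 10x⁴ + 15x³. Remainder: −2x³ + 5x² + 18x + 18.
Step 2: lead(−2x³ + 5x² + 18x + 18) ÷ lead(D) = −2x³ ÷ −2x = x². Subtract (x²)·D = −2x³ − 3x². Remainder: 8x² + 18x + 18.
Step 3: lead(8x² + 18x + 18) ÷ lead(D) = 8x² ÷ −2x = −4x. Subtract (−4x)·D = 8x² + 12x. Remainder: 6x + 18.
Step 4: lead(6x + 18) ÷ lead(D) = 6x ÷ −2x = −3. Subtract (−3)·D = 6x + 9. Remainder: 9.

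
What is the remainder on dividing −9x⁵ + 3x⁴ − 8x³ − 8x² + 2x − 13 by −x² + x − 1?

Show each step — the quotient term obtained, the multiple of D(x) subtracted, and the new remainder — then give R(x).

Step 1: lead(−9x⁵ + 3x⁴ − 8x³ − 8x² + 2x − 13) ÷ lead(D) = −9x⁵ ÷ −x² = 9x³. Subtract (9x³)·D = −9x⁵ + 9x⁴ − 9x³. Remainder: −6x⁴ + x³ − 8x² + 2x − 13.
Step 2: lead(−6x⁴ + x³ − 8x² + 2x − 13) ÷ lead(D) = −6x⁴ ÷ −x² = 6x². Subtract (6x²)·D = −6x⁴ + 6x³ − 6x². Remainder: −5x³ − 2x² + 2x − 13.
Step 3: lead(−5x³ − 2x² + 2x − 13) ÷ lead(D) = −5x³ ÷ −x² = 5x. Subtract (5x)·D = −5x³ + 5x² − 5x. Remainder: −7x² + 7x − 13.
Step 4: lead(−7x² + 7x − 13) ÷ lead(D) = −7x² ÷ −x² = 7. Subtract (7)·D = −7x² + 7x − 7. Remainder: −6.

R(x) = −6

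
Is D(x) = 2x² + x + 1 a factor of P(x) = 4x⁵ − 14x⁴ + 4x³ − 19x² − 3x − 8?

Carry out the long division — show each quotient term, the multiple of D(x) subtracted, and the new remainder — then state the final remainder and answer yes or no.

Step 1: lead(4x⁵ − 14x⁴ + 4x³ − 19x² − 3x − 8) ÷ lead(D) = 4x⁵ ÷ 2x² = 2x³. Subtract (2x³)·D = 4x⁵ + 2x⁴ + 2x³. Remainder: −16x⁴ + 2x³ − 19x² − 3x − 8.
Step 2: lead(−16x⁴ + 2x³ − 19x² − 3x − 8) ÷ lead(D) = −16x⁴ ÷ 2x² = −8x². Subtract (−8x²)·D = −16x⁴ − 8x³ − 8x². Remainder: 10x³ − 11x² − 3x − 8.
Step 3: lead(10x³ − 11x² − 3x − 8) ÷ lead(D) = 10x³ ÷ 2x² = 5x. Subtract (5x)·D = 10x³ + 5x² + 5x. Remainder: −16x² − 8x − 8.
Step 4: lead(−16x² − 8x − 8) ÷ lead(D) = −16x² ÷ 2x² = −8. Subtract (−8)·D = −16x² − 8x − 8. Remainder: 0.

R(x) = 0, so D(x) is a factor of P(x). yes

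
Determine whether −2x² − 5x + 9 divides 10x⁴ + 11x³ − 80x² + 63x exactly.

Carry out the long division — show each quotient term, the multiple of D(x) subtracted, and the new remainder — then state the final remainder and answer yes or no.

R(x) = 0, so D(x) is a factor of P(x). yes

Step 1: lead(10x⁴ + 11x³ − 80x² + 63x) ÷ lead(D) = 10x⁴ ÷ −2x² = −5x². Subtract (−5x²)·D = 10x⁴ + 25x³ − 45x². Remainder: −14x³ − 35x² + 63x.
Step 2: lead(−14x³ − 35x² + 63x) ÷ lead(D) = −14x³ ÷ −2x² = 7x. Subtract (7x)·D = −14x³ − 35x² + 63x. Remainder: 0.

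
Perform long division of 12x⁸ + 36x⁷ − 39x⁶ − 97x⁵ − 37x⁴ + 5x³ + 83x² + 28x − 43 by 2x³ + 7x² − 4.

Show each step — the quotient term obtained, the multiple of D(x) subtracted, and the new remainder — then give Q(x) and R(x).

Step 1: lead(12x⁸ + 36x⁷ − 39x⁶ − 97x⁵ − 37x⁴ + 5x³ + 83x² + 28x − 43) ÷ lead(D) = 12x⁸ ÷ 2x³ = 6x⁵. Subtract (6x⁵)·D = 12x⁸ + 42x⁷ − 24x⁵. Remainder: −6x⁷ − 39x⁶ − 73x⁵ − 37x⁴ + 5x³ + 83x² + 28x − 43.
Step 2: lead(−6x⁷ − 39x⁶ − 73x⁵ − 37x⁴ + 5x³ + 83x² + 28x − 43) ÷ lead(D) = −6x⁷ ÷ 2x³ = −3x⁴. Subtract (−3x⁴)·D = −6x⁷ − 21x⁶ + 12x⁴. Remainder: −18x⁶ − 73x⁵ − 49x⁴ + 5x³ + 83x² + 28x − 43.
Step 3: lead(−18x⁶ − 73x⁵ − 49x⁴ + 5x³ + 83x² + 28x − 43) ÷ lead(D) = −18x⁶ ÷ 2x³ = −9x³. Subtract (−9x³)·D = −18x⁶ − 63x⁵ + 36x³. Remainder: −10x⁵ − 49x⁴ − 31x³ + 83x² + 28x − 43.
Step 4: lead(−10x⁵ − 49x⁴ − 31x³ + 83x² + 28x − 43) ÷ lead(D) = −10x⁵ ÷ 2x³ = −5x². Subtract (−5x²)·D = −10x⁵ − 35x⁴ + 20x². Remainder: −14x⁴ − 31x³ + 63x² + 28x − 43.
Step 5: lead(−14x⁴ − 31x³ + 63x² + 28x − 43) ÷ lead(D) = −14x⁴ ÷ 2x³ = −7x. Subtract (−7x)·D = −14x⁴ − 49x³ + 28x. Remainder: 18x³ + 63x² − 43.
Step 6: lead(18x³ + 63x² − 43) ÷ lead(D) = 18x³ ÷ 2x³ = 9. Subtract (9)·D = 18x³ + 63x² − 36. Remainder: −7.

Q(x) = 6x⁵ − 3x⁴ − 9x³ − 5x² − 7x + 9; R(x) = −7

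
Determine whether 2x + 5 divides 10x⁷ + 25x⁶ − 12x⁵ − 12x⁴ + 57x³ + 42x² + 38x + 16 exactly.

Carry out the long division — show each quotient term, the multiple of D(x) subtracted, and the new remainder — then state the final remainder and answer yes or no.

R(x) = −4, so D(x) is not a factor of P(x). no

Step 1: lead(10x⁷ + 25x⁶ − 12x⁵ − 12x⁴ + 57x³ + 42x² + 38x + 16) ÷ lead(D) = 10x⁷ ÷ 2x = 5x⁶. Subtract (5x⁶)·D = 10x⁷ + 25x⁶. Remainder: −12x⁵ − 12x⁴ + 57x³ + 42x² + 38x + 16.
Step 2: lead(−12x⁵ − 12x⁴ + 57x³ + 42x² + 38x + 16) ÷ lead(D) = −12x⁵ ÷ 2x = −6x⁴. Subtract (−6x⁴)·D = −12x⁵ − 30x⁴. Remainder: 18x⁴ + 57x³ + 42x² + 38x + 16.
Step 3: lead(18x⁴ + 57x³ + 42x² + 38x + 16) ÷ lead(D) = 18x⁴ ÷ 2x = 9x³. Subtract (9x³)·D = 18x⁴ + 45x³. Remainder: 12x³ + 42x² + 38x + 16.
Step 4: lead(12x³ + 42x² + 38x + 16) ÷ lead(D) = 12x³ ÷ 2x = 6x². Subtract (6x²)·D = 12x³ + 30x². Remainder: 12x² + 38x + 16.
Step 5: lead(12x² + 38x + 16) ÷ lead(D) = 12x² ÷ 2x = 6x. Subtract (6x)·D = 12x² + 30x. Remainder: 8x + 16.
Step 6: lead(8x + 16) ÷ lead(D) = 8x ÷ 2x = 4. Subtract (4)·D = 8x + 20. Remainder: −4.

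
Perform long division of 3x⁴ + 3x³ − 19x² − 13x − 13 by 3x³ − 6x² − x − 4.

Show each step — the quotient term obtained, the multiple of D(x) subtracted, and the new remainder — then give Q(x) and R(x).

Step 1: lead(3x⁴ + 3x³ − 19x² − 13x − 13) ÷ lead(D) = 3x⁴ ÷ 3x³ = x. Subtract (x)·D = 3x⁴ − 6x³ − x² − 4x. Remainder: 9x³ − 18x² − 9x − 13.
Step 2: lead(9x³ − 18x² − 9x − 13) ÷ lead(D) = 9x³ ÷ 3x³ = 3. Subtract (3)·D = 9x³ − 18x² − 3x − 12. Remainder: −6x − 1.

Q(x) = x + 3; R(x) = −6x − 1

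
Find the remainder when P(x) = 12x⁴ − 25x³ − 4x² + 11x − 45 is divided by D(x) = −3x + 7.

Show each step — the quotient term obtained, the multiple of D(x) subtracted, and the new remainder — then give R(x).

R(x) = −3

Step 1: lead(12x⁴ − 25x³ − 4x² + 11x − 45) ÷ lead(D) = 12x⁴ ÷ −3x = −4x³. Subtract (−4x³)·D = 12x⁴ − 28x³. Remainder: 3x³ − 4x² + 11x − 45.
Step 2: lead(3x³ − 4x² + 11x − 45) ÷ lead(D) = 3x³ ÷ −3x = −x². Subtract (−x²)·D = 3x³ − 7x². Remainder: 3x² + 11x − 45.
Step 3: lead(3x² + 11x − 45) ÷ lead(D) = 3x² ÷ −3x = −x. Subtract (−x)·D = 3x² − 7x. Remainder: 18x − 45.
Step 4: lead(18x − 45) ÷ lead(D) = 18x ÷ −3x = −6. Subtract (−6)·D = 18x − 42. Remainder: −3.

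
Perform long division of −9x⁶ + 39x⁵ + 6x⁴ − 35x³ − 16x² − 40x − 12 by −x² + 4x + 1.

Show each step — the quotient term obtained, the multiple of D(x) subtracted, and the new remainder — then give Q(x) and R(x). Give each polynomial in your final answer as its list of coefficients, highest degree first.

Q = [9, -3, -9, -4, -9]; R = [-3]

Step 1: lead(−9x⁶ + 39x⁵ + 6x⁴ − 35x³ − 16x² − 40x − 12) ÷ lead(D) = −9x⁶ ÷ −x² = 9x⁴. Subtract (9x⁴)·D = −9x⁶ + 36x⁵ + 9x⁴. Remainder: 3x⁵ − 3x⁴ − 35x³ − 16x² − 40x − 12.
Step 2: lead(3x⁵ − 3x⁴ − 35x³ − 16x² − 40x − 12) ÷ lead(D) = 3x⁵ ÷ −x² = −3x³. Subtract (−3x³)·D = 3x⁵ − 12x⁴ − 3x³. Remainder: 9x⁴ − 32x³ − 16x² − 40x − 12.
Step 3: lead(9x⁴ − 32x³ − 16x² − 40x − 12) ÷ lead(D) = 9x⁴ ÷ −x² = −9x². Subtract (−9x²)·D = 9x⁴ − 36x³ − 9x². Remainder: 4x³ − 7x² − 40x − 12.
Step 4: lead(4x³ − 7x² − 40x − 12) ÷ lead(D) = 4x³ ÷ −x² = −4x. Subtract (−4x)·D = 4x³ − 16x² − 4x. Remainder: 9x² − 36x − 12.
Step 5: lead(9x² − 36x − 12) ÷ lead(D) = 9x² ÷ −x² = −9. Subtract (−9)·D = 9x² − 36x − 9. Remainder: −3.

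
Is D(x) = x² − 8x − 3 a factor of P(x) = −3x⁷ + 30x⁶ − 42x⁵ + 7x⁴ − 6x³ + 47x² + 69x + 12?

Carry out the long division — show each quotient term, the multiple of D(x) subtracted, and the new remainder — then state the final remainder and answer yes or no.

Step 1: lead(−3x⁷ + 30x⁶ − 42x⁵ + 7x⁴ − 6x³ + 47x² + 69x + 12) ÷ lead(D) = −3x⁷ ÷ x² = −3x⁵. Subtract (−3x⁵)·D = −3x⁷ + 24x⁶ + 9x⁵. Remainder: 6x⁶ − 51x⁵ + 7x⁴ − 6x³ + 47x² + 69x + 12.
Step 2: lead(6x⁶ − 51x⁵ + 7x⁴ − 6x³ + 47x² + 69x + 12) ÷ lead(D) = 6x⁶ ÷ x² = 6x⁴. Subtract (6x⁴)·D = 6x⁶ − 48x⁵ − 18x⁴. Remainder: −3x⁵ + 25x⁴ − 6x³ + 47x² + 69x + 12.
Step 3: lead(−3x⁵ + 25x⁴ − 6x³ + 47x² + 69x + 12) ÷ lead(D) = −3x⁵ ÷ x² = −3x³. Subtract (−3x³)·D = −3x⁵ + 24x⁴ + 9x³. Remainder: x⁴ − 15x³ + 47x² + 69x + 12.
Step 4: lead(x⁴ − 15x³ + 47x² + 69x + 12) ÷ lead(D) = x⁴ ÷ x² = x². Subtract (x²)·D = x⁴ − 8x³ − 3x². Remainder: −7x³ + 50x² + 69x + 12.
Step 5: lead(−7x³ + 50x² + 69x + 12) ÷ lead(D) = −7x³ ÷ x² = −7x. Subtract (−7x)·D = −7x³ + 56x² + 21x. Remainder: −6x² + 48x + 12.
Step 6: lead(−6x² + 48x + 12) ÷ lead(D) = −6x² ÷ x² = −6. Subtract (−6)·D = −6x² + 48x + 18. Remainder: −6.

R(x) = −6, so D(x) is not a factor of P(x). no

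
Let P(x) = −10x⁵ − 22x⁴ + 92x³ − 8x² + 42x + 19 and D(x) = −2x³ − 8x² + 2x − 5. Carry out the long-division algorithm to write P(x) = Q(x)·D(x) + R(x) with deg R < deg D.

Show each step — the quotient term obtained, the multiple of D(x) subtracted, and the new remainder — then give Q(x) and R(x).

Step 1: lead(−10x⁵ − 22x⁴ + 92x³ − 8x² + 42x + 19) ÷ lead(D) = −10x⁵ ÷ −2x³ = 5x². Subtract (5x²)·D = −10x⁵ − 40x⁴ + 10x³ − 25x². Remainder: 18x⁴ + 82x³ + 17x² + 42x + 19.
Step 2: lead(18x⁴ + 82x³ + 17x² + 42x + 19) ÷ lead(D) = 18x⁴ ÷ −2x³ = −9x. Subtract (−9x)·D = 18x⁴ + 72x³ − 18x² + 45x. Remainder: 10x³ + 35x² − 3x + 19.
Step 3: lead(10x³ + 35x² − 3x + 19) ÷ lead(D) = 10x³ ÷ −2x³ = −5. Subtract (−5)·D = 10x³ + 40x² − 10x + 25. Remainder: −5x² + 7x − 6.

Q(x) = 5x² − 9x − 5; R(x) = −5x² + 7x − 6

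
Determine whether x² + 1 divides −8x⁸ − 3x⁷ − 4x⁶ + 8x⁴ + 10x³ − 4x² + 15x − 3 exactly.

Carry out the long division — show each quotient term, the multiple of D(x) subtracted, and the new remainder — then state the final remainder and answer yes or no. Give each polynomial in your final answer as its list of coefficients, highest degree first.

Step 1: lead(−8x⁸ − 3x⁷ − 4x⁶ + 8x⁴ + 10x³ − 4x² + 15x − 3) ÷ lead(D) = −8x⁸ ÷ x² = −8x⁶. Subtract (−8x⁶)·D = −8x⁸ − 8x⁶. Remainder: −3x⁷ + 4x⁶ + 8x⁴ + 10x³ − 4x² + 15x − 3.
Step 2: lead(−3x⁷ + 4x⁶ + 8x⁴ + 10x³ − 4x² + 15x − 3) ÷ lead(D) = −3x⁷ ÷ x² = −3x⁵. Subtract (−3x⁵)·D = −3x⁷ − 3x⁵. Remainder: 4x⁶ + 3x⁵ + 8x⁴ + 10x³ − 4x² + 15x − 3.
Step 3: lead(4x⁶ + 3x⁵ + 8x⁴ + 10x³ − 4x² + 15x − 3) ÷ lead(D) = 4x⁶ ÷ x² = 4x⁴. Subtract (4x⁴)·D = 4x⁶ + 4x⁴. Remainder: 3x⁵ + 4x⁴ + 10x³ − 4x² + 15x − 3.
Step 4: lead(3x⁵ + 4x⁴ + 10x³ − 4x² + 15x − 3) ÷ lead(D) = 3x⁵ ÷ x² = 3x³. Subtract (3x³)·D = 3x⁵ + 3x³. Remainder: 4x⁴ + 7x³ − 4x² + 15x − 3.
Step 5: lead(4x⁴ + 7x³ − 4x² + 15x − 3) ÷ lead(D) = 4x⁴ ÷ x² = 4x². Subtract (4x²)·D = 4x⁴ + 4x². Remainder: 7x³ − 8x² + 15x − 3.
Step 6: lead(7x³ − 8x² + 15x − 3) ÷ lead(D) = 7x³ ÷ x² = 7x. Subtract (7x)·D = 7x³ + 7x. Remainder: −8x² + 8x − 3.
Step 7: lead(−8x² + 8x − 3) ÷ lead(D) = −8x² ÷ x² = −8. Subtract (−8)·D = −8x² − 8. Remainder: 8x + 5.

R = [8, 5], so D(x) is not a factor of P(x). no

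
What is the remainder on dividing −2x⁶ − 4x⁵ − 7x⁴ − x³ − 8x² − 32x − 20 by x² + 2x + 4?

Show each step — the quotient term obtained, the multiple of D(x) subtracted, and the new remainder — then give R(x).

Step 1: lead(−2x⁶ − 4x⁵ − 7x⁴ − x³ − 8x² − 32x − 20) ÷ lead(D) = −2x⁶ ÷ x² = −2x⁴. Subtract (−2x⁴)·D = −2x⁶ − 4x⁵ − 8x⁴. Remainder: x⁴ − x³ − 8x² − 32x − 20.
Step 2: lead(x⁴ − x³ − 8x² − 32x − 20) ÷ lead(D) = x⁴ ÷ x² = x². Subtract (x²)·D = x⁴ + 2x³ + 4x². Remainder: −3x³ − 12x² − 32x − 20.
Step 3: lead(−3x³ − 12x² − 32x − 20) ÷ lead(D) = −3x³ ÷ x² = −3x. Subtract (−3x)·D = −3x³ − 6x² − 12x. Remainder: −6x² − 20x − 20.
Step 4: lead(−6x² − 20x − 20) ÷ lead(D) = −6x² ÷ x² = −6. Subtract (−6)·D = −6x² − 12x − 24. Remainder: −8x + 4.

R(x) = −8x + 4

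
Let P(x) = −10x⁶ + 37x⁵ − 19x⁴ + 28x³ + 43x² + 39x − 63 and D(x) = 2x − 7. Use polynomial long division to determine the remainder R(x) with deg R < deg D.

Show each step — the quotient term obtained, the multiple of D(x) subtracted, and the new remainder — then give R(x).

R(x) = 0

Step 1: lead(−10x⁶ + 37x⁵ − 19x⁴ + 28x³ + 43x² + 39x − 63) ÷ lead(D) = −10x⁶ ÷ 2x = −5x⁵. Subtract (−5x⁵)·D = −10x⁶ + 35x⁵. Remainder: 2x⁵ − 19x⁴ + 28x³ + 43x² + 39x − 63.
Step 2: lead(2x⁵ − 19x⁴ + 28x³ + 43x² + 39x − 63) ÷ lead(D) = 2x⁵ ÷ 2x = x⁴. Subtract (x⁴)·D = 2x⁵ − 7x⁴. Remainder: −12x⁴ + 28x³ + 43x² + 39x − 63.
Step 3: lead(−12x⁴ + 28x³ + 43x² + 39x − 63) ÷ lead(D) = −12x⁴ ÷ 2x = −6x³. Subtract (−6x³)·D = −12x⁴ + 42x³. Remainder: −14x³ + 43x² + 39x − 63.
Step 4: lead(−14x³ + 43x² + 39x − 63) ÷ lead(D) = −14x³ ÷ 2x = −7x². Subtract (−7x²)·D = −14x³ + 49x². Remainder: −6x² + 39x − 63.
Step 5: lead(−6x² + 39x − 63) ÷ lead(D) = −6x² ÷ 2x = −3x. Subtract (−3x)·D = −6x² + 21x. Remainder: 18x − 63.
Step 6: lead(18x − 63) ÷ lead(D) = 18x ÷ 2x = 9. Subtract (9)·D = 18x − 63. Remainder: 0.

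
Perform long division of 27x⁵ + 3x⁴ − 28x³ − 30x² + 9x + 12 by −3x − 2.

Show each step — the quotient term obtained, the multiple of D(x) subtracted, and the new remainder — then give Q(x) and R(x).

Step 1: lead(27x⁵ + 3x⁴ − 28x³ − 30x² + 9x + 12) ÷ lead(D) = 27x⁵ ÷ −3x = −9x⁴. Subtract (−9x⁴)·D = 27x⁵ + 18x⁴. Remainder: −15x⁴ − 28x³ − 30x² + 9x + 12.
Step 2: lead(−15x⁴ − 28x³ − 30x² + 9x + 12) ÷ lead(D) = −15x⁴ ÷ −3x = 5x³. Subtract (5x³)·D = −15x⁴ − 10x³. Remainder: −18x³ − 30x² + 9x + 12.
Step 3: lead(−18x³ − 30x² + 9x + 12) ÷ lead(D) = −18x³ ÷ −3x = 6x². Subtract (6x²)·D = −18x³ − 12x². Remainder: −18x² + 9x + 12.
Step 4: lead(−18x² + 9x + 12) ÷ lead(D) = −18x² ÷ −3x = 6x. Subtract (6x)·D = −18x² − 12x. Remainder: 21x + 12.
Step 5: lead(21x + 12) ÷ lead(D) = 21x ÷ −3x = −7. Subtract (−7)·D = 21x + 14. Remainder: −2.

Q(x) = −9x⁴ + 5x³ + 6x² + 6x − 7; R(x) = −2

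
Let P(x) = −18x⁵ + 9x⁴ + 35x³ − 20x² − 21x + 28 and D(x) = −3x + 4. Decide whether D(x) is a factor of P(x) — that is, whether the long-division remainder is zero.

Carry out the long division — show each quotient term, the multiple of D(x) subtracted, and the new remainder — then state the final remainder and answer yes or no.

Step 1: lead(−18x⁵ + 9x⁴ + 35x³ − 20x² − 21x + 28) ÷ lead(D) = −18x⁵ ÷ −3x = 6x⁴. Subtract (6x⁴)·D = −18x⁵ + 24x⁴. Remainder: −15x⁴ + 35x³ − 20x² − 21x + 28.
Step 2: lead(−15x⁴ + 35x³ − 20x² − 21x + 28) ÷ lead(D) = −15x⁴ ÷ −3x = 5x³. Subtract (5x³)·D = −15x⁴ + 20x³. Remainder: 15x³ − 20x² − 21x + 28.
Step 3: lead(15x³ − 20x² − 21x + 28) ÷ lead(D) = 15x³ ÷ −3x = −5x². Subtract (−5x²)·D = 15x³ − 20x². Remainder: −21x + 28.
Step 4: lead(−21x + 28) ÷ lead(D) = −21x ÷ −3x = 7. Subtract (7)·D = −21x + 28. Remainder: 0.

R(x) = 0, so D(x) is a factor of P(x). yes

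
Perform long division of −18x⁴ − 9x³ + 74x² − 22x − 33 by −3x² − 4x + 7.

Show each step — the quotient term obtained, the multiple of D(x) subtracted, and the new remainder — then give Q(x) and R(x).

Step 1: lead(−18x⁴ − 9x³ + 74x² − 22x − 33) ÷ lead(D) = −18x⁴ ÷ −3x² = 6x². Subtract (6x²)·D = −18x⁴ − 24x³ + 42x². Remainder: 15x³ + 32x² − 22x − 33.
Step 2: lead(15x³ + 32x² − 22x − 33) ÷ lead(D) = 15x³ ÷ −3x² = −5x. Subtract (−5x)·D = 15x³ + 20x² − 35x. Remainder: 12x² + 13x − 33.
Step 3: lead(12x² + 13x − 33) ÷ lead(D) = 12x² ÷ −3x² = −4. Subtract (−4)·D = 12x² + 16x − 28. Remainder: −3x − 5.

Q(x) = 6x² − 5x − 4; R(x) = −3x − 5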